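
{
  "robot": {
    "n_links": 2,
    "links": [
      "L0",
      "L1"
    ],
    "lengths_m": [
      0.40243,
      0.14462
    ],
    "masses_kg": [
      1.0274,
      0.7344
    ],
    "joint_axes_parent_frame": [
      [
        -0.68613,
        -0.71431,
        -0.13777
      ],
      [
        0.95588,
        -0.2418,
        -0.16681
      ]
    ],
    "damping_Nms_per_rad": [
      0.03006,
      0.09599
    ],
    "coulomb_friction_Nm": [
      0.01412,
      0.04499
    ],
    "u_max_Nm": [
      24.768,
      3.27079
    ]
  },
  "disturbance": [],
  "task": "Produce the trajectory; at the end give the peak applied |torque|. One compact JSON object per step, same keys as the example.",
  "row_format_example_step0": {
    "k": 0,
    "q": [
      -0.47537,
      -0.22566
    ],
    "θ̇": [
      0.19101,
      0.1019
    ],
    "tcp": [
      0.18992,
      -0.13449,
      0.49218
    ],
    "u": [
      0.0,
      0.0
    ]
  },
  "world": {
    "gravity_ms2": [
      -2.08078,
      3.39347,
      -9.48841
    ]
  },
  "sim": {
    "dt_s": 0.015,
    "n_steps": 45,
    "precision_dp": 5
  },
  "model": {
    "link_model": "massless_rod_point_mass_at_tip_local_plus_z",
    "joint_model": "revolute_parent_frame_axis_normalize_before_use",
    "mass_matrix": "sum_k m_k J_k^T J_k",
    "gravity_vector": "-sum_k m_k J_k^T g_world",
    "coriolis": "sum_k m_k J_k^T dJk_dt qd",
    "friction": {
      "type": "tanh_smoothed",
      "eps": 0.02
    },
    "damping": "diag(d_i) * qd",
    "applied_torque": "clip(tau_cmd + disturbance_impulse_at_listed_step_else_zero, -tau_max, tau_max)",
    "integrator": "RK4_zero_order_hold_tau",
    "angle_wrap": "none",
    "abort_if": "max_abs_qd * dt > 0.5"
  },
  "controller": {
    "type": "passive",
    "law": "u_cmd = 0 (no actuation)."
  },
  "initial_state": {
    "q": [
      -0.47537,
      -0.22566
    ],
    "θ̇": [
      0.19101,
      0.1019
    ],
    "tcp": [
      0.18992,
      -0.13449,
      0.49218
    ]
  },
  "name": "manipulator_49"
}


{"k":1,"q":[-0.47292,-0.22693],"\u03b8\u0307":[0.13789,-0.24655],"tcp":[0.18903,-0.13355,0.49274],"u":[0.0,0.0]}
{"k":2,"q":[-0.47122,-0.2329],"\u03b8\u0307":[0.08951,-0.54542],"tcp":[0.18849,-0.13217,0.49316],"u":[0.0,0.0]}
{"k":3,"q":[-0.47022,-0.24317],"\u03b8\u0307":[0.04357,-0.82096],"tcp":[0.18827,-0.13041,0.49344],"u":[0.0,0.0]}
{"k":4,"q":[-0.4699,-0.25745],"\u03b8\u0307":[-0.00046,-1.07977],"tcp":[0.18834,-0.12828,0.49356],"u":[0.0,0.0]}
{"k":5,"q":[-0.47022,-0.2755],"\u03b8\u0307":[-0.04253,-1.32643],"tcp":[0.18869,-0.12582,0.49352],"u":[0.0,0.0]}
{"k":6,"q":[-0.47117,-0.29721],"\u03b8\u0307":[-0.08391,-1.56744],"tcp":[0.18928,-0.12303,0.4933],"u":[0.0,0.0]}
{"k":7,"q":[-0.47274,-0.32252],"\u03b8\u0307":[-0.1253,-1.80736],"tcp":[0.19009,-0.11992,0.49286],"u":[0.0,0.0]}
{"k":8,"q":[-0.47493,-0.35144],"\u03b8\u0307":[-0.16712,-2.04973],"tcp":[0.1911,-0.11648,0.4922],"u":[0.0,0.0]}
{"k":9,"q":[-0.47776,-0.38404],"\u03b8\u0307":[-0.20976,-2.29754],"tcp":[0.19229,-0.11273,0.49126],"u":[0.0,0.0]}
{"k":10,"q":[-0.48123,-0.42041],"\u03b8\u0307":[-0.25357,-2.55328],"tcp":[0.19363,-0.10865,0.49001],"u":[0.0,0.0]}
{"k":11,"q":[-0.48537,-0.46069],"\u03b8\u0307":[-0.29883,-2.81894],"tcp":[0.1951,-0.10423,0.48841],"u":[0.0,0.0]}
{"k":12,"q":[-0.49021,-0.50504],"\u03b8\u0307":[-0.34578,-3.09604],"tcp":[0.19665,-0.09948,0.48639],"u":[0.0,0.0]}
{"k":13,"q":[-0.49576,-0.55363],"\u03b8\u0307":[-0.39461,-3.38556],"tcp":[0.19824,-0.09439,0.48389],"u":[0.0,0.0]}
{"k":14,"q":[-0.50205,-0.60667],"\u03b8\u0307":[-0.44541,-3.68789],"tcp":[0.19984,-0.08897,0.48085],"u":[0.0,0.0]}
{"k":15,"q":[-0.50913,-0.66433],"\u03b8\u0307":[-0.49819,-4.00279],"tcp":[0.20136,-0.08324,0.4772],"u":[0.0,0.0]}
{"k":16,"q":[-0.51701,-0.72681],"\u03b8\u0307":[-0.55285,-4.32926],"tcp":[0.20275,-0.07724,0.47286],"u":[0.0,0.0]}
{"k":17,"q":[-0.52572,-0.79426],"\u03b8\u0307":[-0.60912,-4.66547],"tcp":[0.20393,-0.07101,0.46774],"u":[0.0,0.0]}
{"k":18,"q":[-0.53529,-0.86681],"\u03b8\u0307":[-0.6666,-5.00874],"tcp":[0.2048,-0.06461,0.46177],"u":[0.0,0.0]}
{"k":19,"q":[-0.54572,-0.94454],"\u03b8\u0307":[-0.72471,-5.35547],"tcp":[0.20527,-0.05815,0.45488],"u":[0.0,0.0]}
{"k":20,"q":[-0.55703,-1.02747],"\u03b8\u0307":[-0.78269,-5.70122],"tcp":[0.20523,-0.05173,0.447],"u":[0.0,0.0]}
{"k":21,"q":[-0.5692,-1.11555],"\u03b8\u0307":[-0.83964,-6.04086],"tcp":[0.20459,-0.04551,0.4381],"u":[0.0,0.0]}
{"k":22,"q":[-0.58221,-1.20864],"\u03b8\u0307":[-0.89457,-6.36872],"tcp":[0.20324,-0.03965,0.42816],"u":[0.0,0.0]}
{"k":23,"q":[-0.59602,-1.30652],"\u03b8\u0307":[-0.94649,-6.67892],"tcp":[0.20111,-0.03435,0.41718],"u":[0.0,0.0]}
{"k":24,"q":[-0.61058,-1.40889],"\u03b8\u0307":[-0.9945,-6.96564],"tcp":[0.19815,-0.02982,0.40521],"u":[0.0,0.0]}
{"k":25,"q":[-0.62583,-1.51534],"\u03b8\u0307":[-1.03799,-7.2234],"tcp":[0.19432,-0.02627,0.39233],"u":[0.0,0.0]}
{"k":26,"q":[-0.6417,-1.62542],"\u03b8\u0307":[-1.07674,-7.44719],"tcp":[0.18965,-0.02392,0.37866],"u":[0.0,0.0]}
{"k":27,"q":[-0.65811,-1.73857],"\u03b8\u0307":[-1.11112,-7.63253],"tcp":[0.1842,-0.02297,0.36435],"u":[0.0,0.0]}
{"k":28,"q":[-0.67502,-1.85418],"\u03b8\u0307":[-1.14219,-7.77531],"tcp":[0.17809,-0.02358,0.34956],"u":[0.0,0.0]}
{"k":29,"q":[-0.69237,-1.97159],"\u03b8\u0307":[-1.17183,-7.87156],"tcp":[0.17148,-0.02588,0.33448],"u":[0.0,0.0]}
{"k":30,"q":[-0.71018,-2.09008],"\u03b8\u0307":[-1.20273,-7.91717],"tcp":[0.16457,-0.02996,0.31932],"u":[0.0,0.0]}
{"k":31,"q":[-0.72848,-2.20883],"\u03b8\u0307":[-1.23836,-7.90771],"tcp":[0.1576,-0.03584,0.30427],"u":[0.0,0.0]}
{"k":32,"q":[-0.74737,-2.32701],"\u03b8\u0307":[-1.28278,-7.8385],"tcp":[0.15085,-0.04347,0.2895],"u":[0.0,0.0]}
{"k":33,"q":[-0.76703,-2.44367],"\u03b8\u0307":[-1.34038,-7.70494],"tcp":[0.14458,-0.05272,0.27517],"u":[0.0,0.0]}
{"k":34,"q":[-0.78767,-2.55782],"\u03b8\u0307":[-1.41541,-7.50328],"tcp":[0.13905,-0.06343,0.26139],"u":[0.0,0.0]}
{"k":35,"q":[-0.8096,-2.66842],"\u03b8\u0307":[-1.51159,-7.23171],"tcp":[0.13449,-0.07534,0.24822],"u":[0.0,0.0]}
{"k":36,"q":[-0.83314,-2.77442],"\u03b8\u0307":[-1.63158,-6.89148],"tcp":[0.1311,-0.08815,0.23564],"u":[0.0,0.0]}
{"k":37,"q":[-0.85867,-2.87484],"\u03b8\u0307":[-1.77669,-6.48789],"tcp":[0.12899,-0.10155,0.2236],"u":[0.0,0.0]}
{"k":38,"q":[-0.88656,-2.96879],"\u03b8\u0307":[-1.94684,-6.03061],"tcp":[0.12822,-0.1152,0.21194],"u":[0.0,0.0]}
{"k":39,"q":[-0.91719,-3.05556],"\u03b8\u0307":[-2.14074,-5.53329],"tcp":[0.12877,-0.12879,0.20048],"u":[0.0,0.0]}
{"k":40,"q":[-0.9509,-3.13467],"\u03b8\u0307":[-2.35634,-5.01243],"tcp":[0.13058,-0.14205,0.18899],"u":[0.0,0.0]}
{"k":41,"q":[-0.98798,-3.2059],"\u03b8\u0307":[-2.59129,-4.48598],"tcp":[0.13351,-0.15474,0.17723],"u":[0.0,0.0]}
{"k":42,"q":[-1.02872,-3.26931],"\u03b8\u0307":[-2.84341,-3.97184],"tcp":[0.13741,-0.16669,0.16492],"u":[0.0,0.0]}
{"k":43,"q":[-1.07336,-3.32521],"\u03b8\u0307":[-3.11091,-3.48679],"tcp":[0.14209,-0.17777,0.15184],"u":[0.0,0.0]}
{"k":44,"q":[-1.12212,-3.37414],"\u03b8\u0307":[-3.39242,-3.04586],"tcp":[0.14735,-0.18789,0.13775],"u":[0.0,0.0]}
{"k":45,"q":[-1.1752,-3.41687],"\u03b8\u0307":[-3.68695,-2.66214],"tcp":[0.15299,-0.19699,0.12244]}
{"summary": "max |u| (N\u00b7m): 0.00000"}


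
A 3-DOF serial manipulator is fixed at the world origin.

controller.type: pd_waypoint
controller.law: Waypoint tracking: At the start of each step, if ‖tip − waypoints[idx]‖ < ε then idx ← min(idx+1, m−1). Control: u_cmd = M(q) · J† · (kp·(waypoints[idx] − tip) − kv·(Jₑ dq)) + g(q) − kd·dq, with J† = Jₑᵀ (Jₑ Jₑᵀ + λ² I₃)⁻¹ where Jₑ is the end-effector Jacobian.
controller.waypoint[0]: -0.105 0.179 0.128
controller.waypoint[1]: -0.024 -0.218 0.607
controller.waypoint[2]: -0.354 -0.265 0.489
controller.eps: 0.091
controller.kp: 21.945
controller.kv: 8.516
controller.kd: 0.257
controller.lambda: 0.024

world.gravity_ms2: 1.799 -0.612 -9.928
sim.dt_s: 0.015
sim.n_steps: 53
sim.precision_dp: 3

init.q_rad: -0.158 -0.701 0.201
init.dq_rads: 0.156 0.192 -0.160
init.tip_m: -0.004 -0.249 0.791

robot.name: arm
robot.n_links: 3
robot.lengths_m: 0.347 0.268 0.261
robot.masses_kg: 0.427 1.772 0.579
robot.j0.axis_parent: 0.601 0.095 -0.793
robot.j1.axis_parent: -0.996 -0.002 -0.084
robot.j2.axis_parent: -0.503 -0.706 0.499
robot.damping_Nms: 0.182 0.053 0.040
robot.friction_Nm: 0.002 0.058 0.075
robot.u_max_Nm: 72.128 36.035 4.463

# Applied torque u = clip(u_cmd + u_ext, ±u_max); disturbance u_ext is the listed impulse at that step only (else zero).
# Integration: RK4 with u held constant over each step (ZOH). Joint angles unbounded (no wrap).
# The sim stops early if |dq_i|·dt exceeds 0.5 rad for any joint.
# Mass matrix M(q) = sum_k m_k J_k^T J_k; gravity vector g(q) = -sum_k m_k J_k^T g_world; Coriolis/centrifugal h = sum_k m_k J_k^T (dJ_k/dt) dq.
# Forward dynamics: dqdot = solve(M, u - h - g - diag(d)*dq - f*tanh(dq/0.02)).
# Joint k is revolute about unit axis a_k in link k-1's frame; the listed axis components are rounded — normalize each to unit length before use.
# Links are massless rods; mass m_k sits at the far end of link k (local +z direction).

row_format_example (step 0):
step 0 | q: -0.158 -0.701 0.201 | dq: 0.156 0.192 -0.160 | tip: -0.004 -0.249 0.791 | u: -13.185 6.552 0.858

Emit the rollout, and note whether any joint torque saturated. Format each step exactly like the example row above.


step 1 | q: -0.168 -0.711 0.212 | dq: -1.439 -1.525 1.593 | tip: -0.004 -0.248 0.790 | u: -11.469 6.755 0.358
step 2 | q: -0.197 -0.742 0.243 | dq: -2.448 -2.505 2.463 | tip: -0.005 -0.245 0.786 | u: -10.017 6.708 0.144
step 3 | q: -0.239 -0.783 0.283 | dq: -3.077 -3.036 2.892 | tip: -0.004 -0.241 0.781 | u: -8.772 6.564 0.063
step 4 | q: -0.288 -0.831 0.328 | dq: -3.470 -3.304 3.093 | tip: -0.002 -0.236 0.775 | u: -7.696 6.409 0.043
step 5 | q: -0.342 -0.882 0.375 | dq: -3.716 -3.423 3.175 | tip: 0.001 -0.229 0.768 | u: -6.758 6.279 0.051
step 6 | q: -0.399 -0.933 0.422 | dq: -3.867 -3.454 3.189 | tip: 0.004 -0.222 0.760 | u: -5.931 6.184 0.070
step 7 | q: -0.457 -0.985 0.470 | dq: -3.955 -3.434 3.163 | tip: 0.008 -0.214 0.752 | u: -5.195 6.124 0.092
step 8 | q: -0.517 -1.036 0.517 | dq: -4.000 -3.383 3.111 | tip: 0.013 -0.205 0.743 | u: -4.532 6.090 0.113
step 9 | q: -0.577 -1.086 0.563 | dq: -4.014 -3.312 3.042 | tip: 0.018 -0.196 0.734 | u: -3.930 6.077 0.131
step 10 | q: -0.637 -1.135 0.608 | dq: -4.008 -3.230 2.960 | tip: 0.023 -0.186 0.725 | u: -3.380 6.077 0.145
step 11 | q: -0.697 -1.183 0.652 | dq: -3.987 -3.142 2.871 | tip: 0.029 -0.175 0.715 | u: -2.875 6.084 0.157
step 12 | q: -0.757 -1.229 0.694 | dq: -3.955 -3.051 2.776 | tip: 0.034 -0.164 0.705 | u: -2.409 6.096 0.165
step 13 | q: -0.816 -1.274 0.735 | dq: -3.916 -2.959 2.677 | tip: 0.040 -0.153 0.696 | u: -1.978 6.107 0.170
step 14 | q: -0.874 -1.318 0.774 | dq: -3.872 -2.867 2.576 | tip: 0.045 -0.141 0.685 | u: -1.579 6.117 0.173
step 15 | q: -0.932 -1.360 0.812 | dq: -3.824 -2.776 2.475 | tip: 0.050 -0.129 0.675 | u: -1.207 6.124 0.173
step 16 | q: -0.989 -1.401 0.848 | dq: -3.775 -2.687 2.375 | tip: 0.055 -0.117 0.665 | u: -0.862 6.128 0.172
step 17 | q: -1.045 -1.441 0.883 | dq: -3.724 -2.601 2.275 | tip: 0.059 -0.105 0.655 | u: -0.541 6.126 0.170
step 18 | q: -1.100 -1.479 0.917 | dq: -3.674 -2.517 2.178 | tip: 0.063 -0.093 0.645 | u: -0.242 6.120 0.167
step 19 | q: -1.155 -1.516 0.949 | dq: -3.623 -2.436 2.082 | tip: 0.067 -0.081 0.634 | u: 0.036 6.110 0.163
step 20 | q: -1.209 -1.552 0.979 | dq: -3.573 -2.358 1.990 | tip: 0.070 -0.068 0.624 | u: 0.296 6.095 0.159
step 21 | q: -1.262 -1.587 1.008 | dq: -3.523 -2.283 1.900 | tip: 0.072 -0.056 0.614 | u: 0.537 6.077 0.155
step 22 | q: -1.315 -1.621 1.036 | dq: -3.475 -2.210 1.813 | tip: 0.075 -0.044 0.603 | u: 0.762 6.054 0.151
step 23 | q: -1.366 -1.653 1.063 | dq: -3.428 -2.141 1.729 | tip: 0.077 -0.032 0.593 | u: 0.971 6.028 0.147
step 24 | q: -1.417 -1.685 1.088 | dq: -3.381 -2.074 1.647 | tip: 0.078 -0.020 0.583 | u: 1.166 5.998 0.144
step 25 | q: -1.468 -1.715 1.112 | dq: -3.336 -2.010 1.569 | tip: 0.079 -0.009 0.573 | u: 1.347 5.966 0.141
step 26 | q: -1.517 -1.745 1.135 | dq: -3.292 -1.948 1.494 | tip: 0.080 0.003 0.563 | u: 1.515 5.931 0.139
step 27 | q: -1.566 -1.774 1.157 | dq: -3.248 -1.889 1.421 | tip: 0.080 0.014 0.553 | u: 1.672 5.893 0.138
step 28 | q: -1.615 -1.802 1.178 | dq: -3.206 -1.832 1.351 | tip: 0.080 0.025 0.543 | u: 1.816 5.853 0.137
step 29 | q: -1.663 -1.829 1.197 | dq: -3.164 -1.778 1.283 | tip: 0.079 0.035 0.533 | u: 1.950 5.811 0.138
step 30 | q: -1.710 -1.855 1.216 | dq: -3.123 -1.725 1.218 | tip: 0.079 0.046 0.523 | u: 2.074 5.766 0.139
step 31 | q: -1.756 -1.881 1.234 | dq: -3.083 -1.675 1.155 | tip: 0.078 0.056 0.514 | u: 2.188 5.720 0.142
step 32 | q: -1.802 -1.905 1.251 | dq: -3.044 -1.627 1.095 | tip: 0.076 0.065 0.504 | u: 2.292 5.672 0.145
step 33 | q: -1.848 -1.929 1.267 | dq: -3.005 -1.581 1.036 | tip: 0.074 0.075 0.495 | u: 2.388 5.623 0.150
step 34 | q: -1.892 -1.953 1.282 | dq: -2.966 -1.536 0.980 | tip: 0.073 0.084 0.486 | u: 2.476 5.571 0.155
step 35 | q: -1.937 -1.976 1.296 | dq: -2.927 -1.494 0.926 | tip: 0.070 0.092 0.477 | u: 2.556 5.519 0.161
step 36 | q: -1.980 -1.998 1.310 | dq: -2.889 -1.453 0.874 | tip: 0.068 0.101 0.468 | u: 2.627 5.465 0.169
step 37 | q: -2.023 -2.019 1.322 | dq: -2.851 -1.413 0.824 | tip: 0.066 0.109 0.459 | u: 2.692 5.409 0.177
step 38 | q: -2.066 -2.040 1.334 | dq: -2.813 -1.375 0.776 | tip: 0.063 0.116 0.450 | u: 2.750 5.353 0.187
step 39 | q: -2.108 -2.060 1.346 | dq: -2.775 -1.339 0.729 | tip: 0.060 0.124 0.441 | u: 2.800 5.295 0.197
step 40 | q: -2.149 -2.080 1.356 | dq: -2.737 -1.304 0.685 | tip: 0.057 0.131 0.433 | u: 2.845 5.236 0.208
step 41 | q: -2.190 -2.100 1.366 | dq: -2.699 -1.270 0.642 | tip: 0.054 0.137 0.424 | u: 2.883 5.177 0.220
step 42 | q: -2.230 -2.118 1.375 | dq: -2.660 -1.237 0.601 | tip: 0.051 0.144 0.416 | u: 2.915 5.116 0.232
step 43 | q: -2.270 -2.137 1.384 | dq: -2.621 -1.206 0.561 | tip: 0.048 0.150 0.408 | u: 2.941 5.054 0.245
step 44 | q: -2.309 -2.155 1.392 | dq: -2.582 -1.175 0.524 | tip: 0.045 0.155 0.400 | u: 2.962 4.992 0.259
step 45 | q: -2.347 -2.172 1.400 | dq: -2.543 -1.146 0.488 | tip: 0.041 0.161 0.392 | u: 2.978 4.929 0.274
step 46 | q: -2.385 -2.189 1.407 | dq: -2.503 -1.117 0.453 | tip: 0.038 0.166 0.384 | u: 2.989 4.865 0.289
step 47 | q: -2.422 -2.206 1.414 | dq: -2.464 -1.090 0.420 | tip: 0.035 0.171 0.376 | u: 2.995 4.801 0.304
step 48 | q: -2.459 -2.222 1.420 | dq: -2.423 -1.063 0.389 | tip: 0.031 0.175 0.369 | u: 2.996 4.736 0.320
step 49 | q: -2.495 -2.237 1.425 | dq: -2.383 -1.037 0.359 | tip: 0.028 0.180 0.362 | u: 2.993 4.670 0.336
step 50 | q: -2.530 -2.253 1.430 | dq: -2.342 -1.012 0.331 | tip: 0.025 0.184 0.354 | u: 2.986 4.604 0.353
step 51 | q: -2.565 -2.268 1.435 | dq: -2.300 -0.988 0.304 | tip: 0.021 0.188 0.347 | u: 2.975 4.538 0.370
step 52 | q: -2.599 -2.283 1.440 | dq: -2.259 -0.965 0.279 | tip: 0.018 0.191 0.341 | u: 2.961 4.472 0.387
step 53 | q: -2.633 -2.297 1.444 | dq: -2.217 -0.942 0.255 | tip: 0.015 0.195 0.334
any joint saturated: no


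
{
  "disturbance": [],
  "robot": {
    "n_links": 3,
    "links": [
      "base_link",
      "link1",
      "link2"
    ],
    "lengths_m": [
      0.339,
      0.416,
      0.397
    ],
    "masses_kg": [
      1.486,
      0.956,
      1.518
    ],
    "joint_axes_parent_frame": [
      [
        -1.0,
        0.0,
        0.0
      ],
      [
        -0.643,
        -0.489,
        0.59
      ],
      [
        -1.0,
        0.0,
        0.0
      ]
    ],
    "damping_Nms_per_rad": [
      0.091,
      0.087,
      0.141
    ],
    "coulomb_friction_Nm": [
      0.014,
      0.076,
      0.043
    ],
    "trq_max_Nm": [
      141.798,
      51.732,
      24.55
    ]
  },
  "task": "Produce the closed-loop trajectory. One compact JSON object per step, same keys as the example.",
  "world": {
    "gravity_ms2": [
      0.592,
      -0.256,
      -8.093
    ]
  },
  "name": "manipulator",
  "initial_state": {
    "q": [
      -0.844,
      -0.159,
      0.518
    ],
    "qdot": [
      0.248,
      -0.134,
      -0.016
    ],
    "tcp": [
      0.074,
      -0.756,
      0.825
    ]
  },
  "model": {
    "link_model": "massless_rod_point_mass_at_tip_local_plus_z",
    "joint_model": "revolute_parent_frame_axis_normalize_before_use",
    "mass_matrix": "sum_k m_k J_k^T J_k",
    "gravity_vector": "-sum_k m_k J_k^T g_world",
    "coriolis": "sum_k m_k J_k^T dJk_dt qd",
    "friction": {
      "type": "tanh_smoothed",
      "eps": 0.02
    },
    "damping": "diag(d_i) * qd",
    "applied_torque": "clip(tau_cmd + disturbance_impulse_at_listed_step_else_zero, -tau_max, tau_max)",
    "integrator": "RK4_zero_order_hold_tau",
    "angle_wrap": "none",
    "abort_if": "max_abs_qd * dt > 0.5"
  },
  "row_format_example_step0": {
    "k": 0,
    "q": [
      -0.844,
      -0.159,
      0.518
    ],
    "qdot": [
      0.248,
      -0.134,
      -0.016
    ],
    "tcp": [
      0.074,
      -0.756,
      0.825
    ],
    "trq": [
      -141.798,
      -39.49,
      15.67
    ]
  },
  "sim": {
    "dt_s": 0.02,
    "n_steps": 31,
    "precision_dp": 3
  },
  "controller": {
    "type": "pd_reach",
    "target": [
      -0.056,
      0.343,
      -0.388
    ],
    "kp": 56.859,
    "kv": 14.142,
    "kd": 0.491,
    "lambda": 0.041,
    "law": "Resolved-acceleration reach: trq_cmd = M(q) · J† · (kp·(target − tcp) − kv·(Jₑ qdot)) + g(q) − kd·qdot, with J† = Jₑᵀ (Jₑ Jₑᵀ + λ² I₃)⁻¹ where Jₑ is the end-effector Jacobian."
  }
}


{"k":1,"q":[-0.883,-0.156,0.637],"qdot":[-3.959,0.387,11.436],"tcp":[0.075,-0.742,0.815],"trq":[-82.867,-17.841,10.142]}
{"k":2,"q":[-0.98,-0.144,0.907],"qdot":[-5.624,0.768,15.067],"tcp":[0.071,-0.712,0.775],"trq":[-7.451,2.725,10.694]}
{"k":3,"q":[-1.092,-0.129,1.204],"qdot":[-5.539,0.829,14.63],"tcp":[0.062,-0.672,0.711],"trq":[29.206,11.759,9.176]}
{"k":4,"q":[-1.196,-0.112,1.485],"qdot":[-4.953,0.854,13.493],"tcp":[0.05,-0.627,0.634],"trq":[44.176,14.243,5.228]}
{"k":5,"q":[-1.288,-0.094,1.743],"qdot":[-4.22,0.925,12.434],"tcp":[0.038,-0.578,0.552],"trq":[49.769,14.068,0.359]}
{"k":6,"q":[-1.364,-0.075,1.982],"qdot":[-3.413,1.082,11.573],"tcp":[0.025,-0.528,0.469],"trq":[51.924,13.098,-4.446]}
{"k":7,"q":[-1.424,-0.05,2.206],"qdot":[-2.536,1.376,10.906],"tcp":[0.014,-0.478,0.388],"trq":[53.942,12.309,-8.732]}
{"k":8,"q":[-1.465,-0.018,2.418],"qdot":[-1.566,1.886,10.411],"tcp":[0.004,-0.43,0.309],"trq":[58.693,12.511,-12.372]}
{"k":9,"q":[-1.485,0.027,2.622],"qdot":[-0.452,2.72,10.077],"tcp":[-0.004,-0.388,0.232],"trq":[71.28,15.23,-15.49]}
{"k":10,"q":[-1.48,0.093,2.822],"qdot":[0.94,3.994,9.952],"tcp":[-0.009,-0.357,0.16],"trq":[109.174,26.262,-18.561]}
{"k":11,"q":[-1.44,0.194,3.025],"qdot":[3.069,6.116,10.367],"tcp":[-0.007,-0.345,0.094],"trq":[141.798,51.732,-23.017]}
{"k":12,"q":[-1.363,0.386,3.231],"qdot":[4.636,12.725,10.302],"tcp":[0.003,-0.366,0.048],"trq":[-141.798,-51.732,-24.55]}
{"k":13,"q":[-1.307,0.58,3.393],"qdot":[1.029,6.78,6.05],"tcp":[0.016,-0.413,0.032],"trq":[-105.553,-35.009,-24.55]}
{"k":14,"q":[-1.314,0.686,3.479],"qdot":[-1.7,3.928,2.596],"tcp":[0.023,-0.446,0.019],"trq":[-48.714,-20.756,-24.55]}
{"k":15,"q":[-1.362,0.746,3.506],"qdot":[-3.015,2.034,0.124],"tcp":[0.025,-0.459,-0.001],"trq":[-23.265,-13.2,-24.55]}
{"k":16,"q":[-1.43,0.772,3.488],"qdot":[-3.844,0.566,-1.912],"tcp":[0.024,-0.453,-0.027],"trq":[-13.021,-9.056,-19.189]}
{"k":17,"q":[-1.514,0.77,3.436],"qdot":[-4.515,-0.814,-3.25],"tcp":[0.021,-0.433,-0.053],"trq":[-11.641,-7.37,-13.072]}
{"k":18,"q":[-1.61,0.74,3.364],"qdot":[-5.161,-2.302,-3.929],"tcp":[0.015,-0.405,-0.076],"trq":[-17.183,-7.473,-8.686]}
{"k":19,"q":[-1.721,0.678,3.283],"qdot":[-5.879,-3.928,-4.212],"tcp":[0.008,-0.375,-0.096],"trq":[-30.748,-9.352,-5.297]}
{"k":20,"q":[-1.848,0.582,3.197],"qdot":[-6.787,-5.688,-4.39],"tcp":[-0.001,-0.348,-0.112],"trq":[-57.361,-13.726,-2.106]}
{"k":21,"q":[-1.998,0.45,3.104],"qdot":[-8.186,-7.454,-4.946],"tcp":[-0.008,-0.329,-0.129],"trq":[-77.92,-9.641,1.932]}
{"k":22,"q":[-2.183,0.306,2.992],"qdot":[-10.384,-6.789,-6.434],"tcp":[-0.014,-0.321,-0.151],"trq":[141.798,51.732,7.453]}
{"k":23,"q":[-2.358,0.21,2.895],"qdot":[-7.178,-2.878,-3.285],"tcp":[-0.015,-0.321,-0.182],"trq":[124.311,45.474,10.208]}
{"k":24,"q":[-2.475,0.181,2.859],"qdot":[-4.52,-0.065,-0.27],"tcp":[-0.014,-0.311,-0.213],"trq":[72.342,26.702,7.832]}
{"k":25,"q":[-2.55,0.194,2.874],"qdot":[-3.028,1.364,1.71],"tcp":[-0.015,-0.289,-0.237],"trq":[50.089,18.473,3.874]}
{"k":26,"q":[-2.602,0.232,2.92],"qdot":[-2.076,2.531,2.974],"tcp":[-0.015,-0.258,-0.257],"trq":[43.118,15.899,0.214]}
{"k":27,"q":[-2.636,0.296,2.988],"qdot":[-1.342,3.896,3.784],"tcp":[-0.013,-0.225,-0.276],"trq":[42.558,17.188,-2.884]}
{"k":28,"q":[-2.657,0.394,3.068],"qdot":[-0.755,5.913,4.249],"tcp":[-0.01,-0.191,-0.295],"trq":[-25.151,-0.306,-5.494]}
{"k":29,"q":[-2.683,0.523,3.141],"qdot":[-1.863,6.874,3.1],"tcp":[-0.006,-0.163,-0.317],"trq":[-55.42,-13.744,-7.179]}
{"k":30,"q":[-2.736,0.648,3.188],"qdot":[-3.387,5.523,1.597],"tcp":[-0.002,-0.135,-0.338],"trq":[-30.967,-8.436,-7.691]}
{"k":31,"q":[-2.812,0.745,3.211],"qdot":[-4.228,4.162,0.747],"tcp":[0.0,-0.106,-0.354]}


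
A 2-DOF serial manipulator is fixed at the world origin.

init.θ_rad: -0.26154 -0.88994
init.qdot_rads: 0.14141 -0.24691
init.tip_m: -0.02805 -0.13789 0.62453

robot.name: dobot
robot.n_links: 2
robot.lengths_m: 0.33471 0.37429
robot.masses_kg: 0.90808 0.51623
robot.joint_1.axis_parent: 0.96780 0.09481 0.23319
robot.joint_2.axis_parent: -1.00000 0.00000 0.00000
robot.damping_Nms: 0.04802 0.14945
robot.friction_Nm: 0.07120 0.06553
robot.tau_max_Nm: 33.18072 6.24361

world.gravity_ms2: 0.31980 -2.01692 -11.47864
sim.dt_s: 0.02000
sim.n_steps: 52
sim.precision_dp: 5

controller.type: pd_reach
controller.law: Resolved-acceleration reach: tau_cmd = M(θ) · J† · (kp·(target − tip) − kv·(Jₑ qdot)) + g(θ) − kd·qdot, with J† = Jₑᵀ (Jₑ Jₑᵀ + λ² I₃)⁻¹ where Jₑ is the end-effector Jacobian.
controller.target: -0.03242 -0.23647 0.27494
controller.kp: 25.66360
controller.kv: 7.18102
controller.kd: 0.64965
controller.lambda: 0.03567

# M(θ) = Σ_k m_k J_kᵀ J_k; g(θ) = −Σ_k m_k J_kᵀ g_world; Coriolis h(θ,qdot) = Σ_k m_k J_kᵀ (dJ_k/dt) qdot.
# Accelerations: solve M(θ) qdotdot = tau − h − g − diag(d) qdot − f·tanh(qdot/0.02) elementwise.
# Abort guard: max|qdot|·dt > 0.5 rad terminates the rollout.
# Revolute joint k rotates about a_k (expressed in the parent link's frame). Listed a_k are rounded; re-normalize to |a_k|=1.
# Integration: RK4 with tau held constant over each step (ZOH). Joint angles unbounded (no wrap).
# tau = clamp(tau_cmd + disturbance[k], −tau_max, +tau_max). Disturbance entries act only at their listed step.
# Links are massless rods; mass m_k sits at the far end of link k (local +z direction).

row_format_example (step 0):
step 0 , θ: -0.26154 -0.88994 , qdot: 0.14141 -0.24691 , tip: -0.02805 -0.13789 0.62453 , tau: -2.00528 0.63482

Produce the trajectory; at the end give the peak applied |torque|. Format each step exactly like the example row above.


step 1 , θ: -0.26183 -0.90198 , qdot: -0.16209 -0.93965 , tip: -0.02819 -0.14132 0.62187 , tau: -1.70825 1.23011
step 2 , θ: -0.26614 -0.92295 , qdot: -0.26842 -1.15616 , tip: -0.02879 -0.14491 0.61766 , tau: -1.54497 1.43483
step 3 , θ: -0.27189 -0.94664 , qdot: -0.30621 -1.21410 , tip: -0.02955 -0.14837 0.61292 , tau: -1.43509 1.51111
step 4 , θ: -0.27811 -0.97093 , qdot: -0.31719 -1.21700 , tip: -0.03034 -0.15164 0.60799 , tau: -1.35368 1.54445
step 5 , θ: -0.28443 -0.99508 , qdot: -0.31658 -1.20119 , tip: -0.03115 -0.15473 0.60301 , tau: -1.29039 1.56453
step 6 , θ: -0.29069 -1.01885 , qdot: -0.31026 -1.17943 , tip: -0.03193 -0.15769 0.59801 , tau: -1.24026 1.58151
step 7 , θ: -0.29679 -1.04218 , qdot: -0.30072 -1.15621 , tip: -0.03269 -0.16053 0.59300 , tau: -1.20046 1.59874
step 8 , θ: -0.30268 -1.06504 , qdot: -0.28915 -1.13307 , tip: -0.03341 -0.16330 0.58799 , tau: -1.16911 1.61712
step 9 , θ: -0.30832 -1.08745 , qdot: -0.27625 -1.11044 , tip: -0.03411 -0.16601 0.58296 , tau: -1.14478 1.63673
step 10 , θ: -0.31370 -1.10942 , qdot: -0.26247 -1.08843 , tip: -0.03476 -0.16868 0.57793 , tau: -1.12636 1.65738
step 11 , θ: -0.31879 -1.13095 , qdot: -0.24813 -1.06699 , tip: -0.03538 -0.17133 0.57289 , tau: -1.11292 1.67880
step 12 , θ: -0.32360 -1.15205 , qdot: -0.23349 -1.04603 , tip: -0.03596 -0.17396 0.56784 , tau: -1.10367 1.70074
step 13 , θ: -0.32812 -1.17275 , qdot: -0.21876 -1.02549 , tip: -0.03650 -0.17658 0.56279 , tau: -1.09797 1.72296
step 14 , θ: -0.33234 -1.19303 , qdot: -0.20410 -1.00530 , tip: -0.03700 -0.17919 0.55773 , tau: -1.09524 1.74526
step 15 , θ: -0.33627 -1.21292 , qdot: -0.18963 -0.98540 , tip: -0.03746 -0.18179 0.55267 , tau: -1.09500 1.76746
step 16 , θ: -0.33991 -1.23242 , qdot: -0.17547 -0.96575 , tip: -0.03788 -0.18437 0.54760 , tau: -1.09685 1.78942
step 17 , θ: -0.34328 -1.25152 , qdot: -0.16170 -0.94632 , tip: -0.03827 -0.18695 0.54254 , tau: -1.10044 1.81103
step 18 , θ: -0.34637 -1.27024 , qdot: -0.14839 -0.92709 , tip: -0.03862 -0.18951 0.53749 , tau: -1.10544 1.83217
step 19 , θ: -0.34921 -1.28857 , qdot: -0.13558 -0.90803 , tip: -0.03893 -0.19204 0.53245 , tau: -1.11161 1.85278
step 20 , θ: -0.35179 -1.30653 , qdot: -0.12333 -0.88915 , tip: -0.03921 -0.19456 0.52743 , tau: -1.11872 1.87278
step 21 , θ: -0.35414 -1.32411 , qdot: -0.11165 -0.87044 , tip: -0.03946 -0.19705 0.52242 , tau: -1.12655 1.89213
step 22 , θ: -0.35625 -1.34132 , qdot: -0.10056 -0.85189 , tip: -0.03968 -0.19950 0.51744 , tau: -1.13496 1.91079
step 23 , θ: -0.35816 -1.35817 , qdot: -0.09009 -0.83352 , tip: -0.03986 -0.20192 0.51248 , tau: -1.14377 1.92872
step 24 , θ: -0.35986 -1.37464 , qdot: -0.08022 -0.81532 , tip: -0.04002 -0.20430 0.50756 , tau: -1.15287 1.94590
step 25 , θ: -0.36137 -1.39076 , qdot: -0.07097 -0.79731 , tip: -0.04015 -0.20664 0.50267 , tau: -1.16213 1.96233
step 26 , θ: -0.36270 -1.40652 , qdot: -0.06234 -0.77950 , tip: -0.04026 -0.20893 0.49782 , tau: -1.17145 1.97800
step 27 , θ: -0.36386 -1.42192 , qdot: -0.05433 -0.76191 , tip: -0.04034 -0.21117 0.49302 , tau: -1.18072 1.99292
step 28 , θ: -0.36487 -1.43698 , qdot: -0.04695 -0.74457 , tip: -0.04040 -0.21335 0.48826 , tau: -1.18981 2.00709
step 29 , θ: -0.36574 -1.45169 , qdot: -0.04022 -0.72752 , tip: -0.04045 -0.21548 0.48356 , tau: -1.19858 2.02055
step 30 , θ: -0.36648 -1.46607 , qdot: -0.03420 -0.71082 , tip: -0.04047 -0.21755 0.47891 , tau: -1.20684 2.03333
step 31 , θ: -0.36711 -1.48011 , qdot: -0.02891 -0.69451 , tip: -0.04048 -0.21956 0.47431 , tau: -1.21440 2.04545
step 32 , θ: -0.36764 -1.49384 , qdot: -0.02441 -0.67863 , tip: -0.04047 -0.22150 0.46978 , tau: -1.22106 2.05694
step 33 , θ: -0.36809 -1.50725 , qdot: -0.02068 -0.66318 , tip: -0.04045 -0.22337 0.46530 , tau: -1.22668 2.06779
step 34 , θ: -0.36847 -1.52035 , qdot: -0.01769 -0.64810 , tip: -0.04042 -0.22517 0.46089 , tau: -1.23124 2.07796
step 35 , θ: -0.36880 -1.53316 , qdot: -0.01532 -0.63332 , tip: -0.04038 -0.22689 0.45655 , tau: -1.23482 2.08742
step 36 , θ: -0.36908 -1.54568 , qdot: -0.01346 -0.61875 , tip: -0.04033 -0.22854 0.45228 , tau: -1.23755 2.09615
step 37 , θ: -0.36934 -1.55790 , qdot: -0.01200 -0.60435 , tip: -0.04027 -0.23012 0.44808 , tau: -1.23959 2.10414
step 38 , θ: -0.36956 -1.56984 , qdot: -0.01084 -0.59009 , tip: -0.04021 -0.23161 0.44396 , tau: -1.24108 2.11143
step 39 , θ: -0.36977 -1.58150 , qdot: -0.00992 -0.57597 , tip: -0.04015 -0.23304 0.43991 , tau: -1.24213 2.11805
step 40 , θ: -0.36996 -1.59287 , qdot: -0.00918 -0.56202 , tip: -0.04008 -0.23439 0.43595 , tau: -1.24284 2.12406
step 41 , θ: -0.37014 -1.60397 , qdot: -0.00859 -0.54823 , tip: -0.04001 -0.23566 0.43206 , tau: -1.24326 2.12951
step 42 , θ: -0.37030 -1.61480 , qdot: -0.00812 -0.53464 , tip: -0.03993 -0.23687 0.42825 , tau: -1.24345 2.13445
step 43 , θ: -0.37046 -1.62535 , qdot: -0.00774 -0.52127 , tip: -0.03986 -0.23801 0.42453 , tau: -1.24344 2.13892
step 44 , θ: -0.37061 -1.63564 , qdot: -0.00745 -0.50812 , tip: -0.03978 -0.23909 0.42088 , tau: -1.24328 2.14297
step 45 , θ: -0.37076 -1.64567 , qdot: -0.00722 -0.49520 , tip: -0.03969 -0.24010 0.41732 , tau: -1.24296 2.14663
step 46 , θ: -0.37090 -1.65545 , qdot: -0.00706 -0.48254 , tip: -0.03961 -0.24105 0.41384 , tau: -1.24253 2.14993
step 47 , θ: -0.37104 -1.66497 , qdot: -0.00694 -0.47012 , tip: -0.03953 -0.24195 0.41044 , tau: -1.24197 2.15290
step 48 , θ: -0.37117 -1.67425 , qdot: -0.00687 -0.45796 , tip: -0.03945 -0.24279 0.40712 , tau: -1.24132 2.15557
step 49 , θ: -0.37131 -1.68329 , qdot: -0.00684 -0.44606 , tip: -0.03936 -0.24358 0.40387 , tau: -1.24056 2.15796
step 50 , θ: -0.37145 -1.69209 , qdot: -0.00685 -0.43443 , tip: -0.03928 -0.24433 0.40071 , tau: -1.23972 2.16009
step 51 , θ: -0.37158 -1.70067 , qdot: -0.00688 -0.42305 , tip: -0.03919 -0.24502 0.39762 , tau: -1.23879 2.16198
step 52 , θ: -0.37172 -1.70901 , qdot: -0.00694 -0.41193 , tip: -0.03911 -0.24567 0.39461
max |tau| (N·m): 2.16198


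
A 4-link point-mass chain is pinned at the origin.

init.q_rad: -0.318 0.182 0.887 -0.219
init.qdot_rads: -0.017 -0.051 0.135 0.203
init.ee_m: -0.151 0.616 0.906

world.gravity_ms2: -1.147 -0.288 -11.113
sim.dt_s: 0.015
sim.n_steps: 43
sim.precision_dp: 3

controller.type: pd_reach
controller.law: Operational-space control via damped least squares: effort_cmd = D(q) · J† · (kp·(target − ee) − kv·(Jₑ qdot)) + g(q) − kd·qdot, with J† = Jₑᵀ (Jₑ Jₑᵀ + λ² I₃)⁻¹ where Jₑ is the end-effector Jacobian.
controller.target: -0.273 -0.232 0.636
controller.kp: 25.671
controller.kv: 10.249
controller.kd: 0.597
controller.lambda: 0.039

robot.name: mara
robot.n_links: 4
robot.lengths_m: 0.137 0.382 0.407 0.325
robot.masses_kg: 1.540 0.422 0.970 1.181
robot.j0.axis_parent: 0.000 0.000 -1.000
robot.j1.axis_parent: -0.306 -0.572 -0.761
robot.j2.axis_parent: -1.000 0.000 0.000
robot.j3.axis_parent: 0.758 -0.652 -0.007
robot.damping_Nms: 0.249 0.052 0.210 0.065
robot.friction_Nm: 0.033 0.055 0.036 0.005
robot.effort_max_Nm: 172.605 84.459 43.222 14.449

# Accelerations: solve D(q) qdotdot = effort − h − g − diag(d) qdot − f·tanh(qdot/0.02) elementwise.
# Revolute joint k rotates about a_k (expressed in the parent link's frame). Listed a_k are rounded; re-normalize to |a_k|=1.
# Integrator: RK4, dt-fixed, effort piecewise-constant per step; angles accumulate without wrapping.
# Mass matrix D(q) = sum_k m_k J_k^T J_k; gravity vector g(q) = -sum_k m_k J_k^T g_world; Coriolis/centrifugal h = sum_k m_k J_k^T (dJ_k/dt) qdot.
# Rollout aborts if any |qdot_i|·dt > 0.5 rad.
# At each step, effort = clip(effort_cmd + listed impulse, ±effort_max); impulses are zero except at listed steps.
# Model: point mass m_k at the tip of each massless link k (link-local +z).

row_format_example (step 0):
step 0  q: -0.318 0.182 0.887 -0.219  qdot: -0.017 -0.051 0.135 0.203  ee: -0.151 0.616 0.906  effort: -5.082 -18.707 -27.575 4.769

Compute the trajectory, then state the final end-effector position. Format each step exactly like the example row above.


step 1  q: -0.323 0.164 0.891 -0.227  qdot: -0.678 -2.385 0.344 -1.318  ee: -0.152 0.614 0.905  effort: -3.541 -15.167 -25.357 5.333
step 2  q: -0.337 0.116 0.896 -0.254  qdot: -1.114 -3.959 0.373 -2.284  ee: -0.154 0.608 0.903  effort: -1.968 -12.355 -23.184 5.526
step 3  q: -0.356 0.049 0.901 -0.293  qdot: -1.438 -4.968 0.234 -2.952  ee: -0.156 0.600 0.902  effort: -0.488 -10.133 -21.078 5.538
step 4  q: -0.379 -0.030 0.903 -0.340  qdot: -1.714 -5.577 -0.013 -3.411  ee: -0.159 0.588 0.901  effort: 0.831 -8.369 -19.061 5.432
step 5  q: -0.406 -0.116 0.901 -0.393  qdot: -1.977 -5.920 -0.310 -3.701  ee: -0.163 0.576 0.900  effort: 1.958 -6.967 -17.159 5.240
step 6  q: -0.438 -0.206 0.894 -0.450  qdot: -2.252 -6.086 -0.632 -3.866  ee: -0.167 0.561 0.901  effort: 2.873 -5.861 -15.383 4.997
step 7  q: -0.474 -0.298 0.882 -0.508  qdot: -2.550 -6.146 -0.961 -3.929  ee: -0.171 0.546 0.902  effort: 3.582 -5.017 -13.748 4.724
step 8  q: -0.514 -0.390 0.865 -0.567  qdot: -2.874 -6.151 -1.288 -3.907  ee: -0.175 0.530 0.905  effort: 4.098 -4.432 -12.266 4.434
step 9  q: -0.560 -0.482 0.844 -0.624  qdot: -3.218 -6.138 -1.609 -3.807  ee: -0.178 0.515 0.907  effort: 4.439 -4.148 -10.954 4.127
step 10  q: -0.611 -0.575 0.817 -0.680  qdot: -3.563 -6.143 -1.913 -3.614  ee: -0.181 0.500 0.911  effort: 4.604 -4.292 -9.847 3.791
step 11  q: -0.666 -0.667 0.787 -0.732  qdot: -3.856 -6.214 -2.159 -3.283  ee: -0.183 0.486 0.915  effort: 4.530 -5.160 -9.032 3.384
step 12  q: -0.725 -0.762 0.754 -0.777  qdot: -3.980 -6.456 -2.240 -2.729  ee: -0.184 0.475 0.919  effort: 3.915 -7.334 -8.602 2.831
step 13  q: -0.784 -0.864 0.721 -0.812  qdot: -3.754 -7.123 -1.950 -1.850  ee: -0.183 0.467 0.924  effort: 1.394 -10.291 -7.173 2.010
step 14  q: -0.836 -0.981 0.698 -0.831  qdot: -2.944 -8.578 -0.967 -0.575  ee: -0.181 0.464 0.927  effort: -4.589 2.059 5.904 0.732
step 15  q: -0.867 -1.114 0.697 -0.829  qdot: -1.287 -9.177 0.696 0.688  ee: -0.178 0.465 0.928  effort: -4.315 16.305 14.114 -0.255
step 16  q: -0.878 -1.240 0.711 -0.820  qdot: -0.418 -7.546 1.036 0.374  ee: -0.174 0.466 0.927  effort: -2.937 15.568 13.744 -0.014
step 17  q: -0.881 -1.341 0.727 -0.818  qdot: 0.025 -5.934 1.049 -0.170  ee: -0.171 0.466 0.924  effort: -2.039 13.516 12.859 0.444
step 18  q: -0.878 -1.421 0.744 -0.823  qdot: 0.314 -4.634 1.074 -0.585  ee: -0.169 0.465 0.919  effort: -1.319 11.617 11.707 0.892
step 19  q: -0.871 -1.483 0.760 -0.834  qdot: 0.532 -3.614 1.152 -0.854  ee: -0.169 0.462 0.913  effort: -0.755 9.916 10.335 1.312
step 20  q: -0.862 -1.531 0.779 -0.848  qdot: 0.707 -2.819 1.275 -1.001  ee: -0.170 0.457 0.907  effort: -0.344 8.385 8.835 1.701
step 21  q: -0.850 -1.569 0.799 -0.864  qdot: 0.856 -2.206 1.431 -1.049  ee: -0.172 0.450 0.901  effort: -0.075 6.997 7.285 2.057
step 22  q: -0.836 -1.599 0.822 -0.879  qdot: 0.986 -1.741 1.606 -1.021  ee: -0.174 0.441 0.894  effort: 0.073 5.729 5.736 2.378
step 23  q: -0.821 -1.622 0.847 -0.894  qdot: 1.099 -1.401 1.788 -0.935  ee: -0.178 0.432 0.888  effort: 0.126 4.565 4.217 2.666
step 24  q: -0.803 -1.641 0.875 -0.907  qdot: 1.192 -1.165 1.964 -0.811  ee: -0.181 0.421 0.881  effort: 0.115 3.500 2.752 2.924
step 25  q: -0.785 -1.658 0.906 -0.918  qdot: 1.260 -1.017 2.121 -0.668  ee: -0.186 0.409 0.874  effort: 0.071 2.537 1.358 3.156
step 26  q: -0.766 -1.673 0.939 -0.927  qdot: 1.296 -0.942 2.250 -0.521  ee: -0.190 0.396 0.867  effort: 0.026 1.687 0.057 3.367
step 27  q: -0.746 -1.687 0.973 -0.934  qdot: 1.295 -0.924 2.342 -0.387  ee: -0.195 0.383 0.859  effort: 0.005 0.959 -1.134 3.564
step 28  q: -0.727 -1.701 1.009 -0.939  qdot: 1.255 -0.946 2.393 -0.276  ee: -0.200 0.370 0.852  effort: 0.019 0.352 -2.200 3.748
step 29  q: -0.709 -1.715 1.045 -0.943  qdot: 1.177 -0.992 2.404 -0.194  ee: -0.205 0.357 0.845  effort: 0.069 -0.139 -3.139 3.921
step 30  q: -0.692 -1.731 1.081 -0.945  qdot: 1.068 -1.050 2.379 -0.141  ee: -0.211 0.343 0.837  effort: 0.148 -0.531 -3.953 4.082
step 31  q: -0.677 -1.747 1.116 -0.947  qdot: 0.935 -1.108 2.325 -0.113  ee: -0.216 0.329 0.829  effort: 0.245 -0.839 -4.652 4.227
step 32  q: -0.664 -1.764 1.150 -0.949  qdot: 0.787 -1.159 2.251 -0.102  ee: -0.221 0.315 0.822  effort: 0.349 -1.077 -5.248 4.355
step 33  q: -0.654 -1.782 1.183 -0.950  qdot: 0.630 -1.198 2.164 -0.103  ee: -0.226 0.301 0.814  effort: 0.451 -1.260 -5.755 4.462
step 34  q: -0.646 -1.800 1.215 -0.952  qdot: 0.474 -1.223 2.071 -0.109  ee: -0.232 0.287 0.807  effort: 0.548 -1.399 -6.186 4.549
step 35  q: -0.640 -1.818 1.245 -0.953  qdot: 0.321 -1.234 1.977 -0.115  ee: -0.236 0.273 0.800  effort: 0.635 -1.502 -6.552 4.616
step 36  q: -0.636 -1.837 1.274 -0.955  qdot: 0.176 -1.230 1.885 -0.117  ee: -0.241 0.259 0.793  effort: 0.711 -1.578 -6.867 4.665
step 37  q: -0.634 -1.855 1.302 -0.957  qdot: 0.042 -1.214 1.796 -0.114  ee: -0.245 0.245 0.786  effort: 0.777 -1.632 -7.138 4.696
step 38  q: -0.635 -1.873 1.328 -0.959  qdot: -0.077 -1.187 1.716 -0.103  ee: -0.249 0.231 0.780  effort: 0.825 -1.669 -7.372 4.713
step 39  q: -0.637 -1.891 1.353 -0.960  qdot: -0.183 -1.151 1.642 -0.086  ee: -0.253 0.217 0.773  effort: 0.863 -1.696 -7.580 4.717
step 40  q: -0.640 -1.908 1.377 -0.961  qdot: -0.279 -1.107 1.572 -0.065  ee: -0.257 0.203 0.767  effort: 0.894 -1.715 -7.766 4.714
step 41  q: -0.645 -1.924 1.400 -0.962  qdot: -0.365 -1.057 1.506 -0.041  ee: -0.260 0.189 0.761  effort: 0.919 -1.730 -7.936 4.704
step 42  q: -0.651 -1.939 1.423 -0.962  qdot: -0.442 -1.003 1.445 -0.014  ee: -0.263 0.176 0.755  effort: 0.939 -1.743 -8.092 4.690
step 43  q: -0.658 -1.954 1.444 -0.962  qdot: -0.510 -0.946 1.386 0.013  ee: -0.265 0.163 0.750
final ee position (m): -0.265 0.163 0.750


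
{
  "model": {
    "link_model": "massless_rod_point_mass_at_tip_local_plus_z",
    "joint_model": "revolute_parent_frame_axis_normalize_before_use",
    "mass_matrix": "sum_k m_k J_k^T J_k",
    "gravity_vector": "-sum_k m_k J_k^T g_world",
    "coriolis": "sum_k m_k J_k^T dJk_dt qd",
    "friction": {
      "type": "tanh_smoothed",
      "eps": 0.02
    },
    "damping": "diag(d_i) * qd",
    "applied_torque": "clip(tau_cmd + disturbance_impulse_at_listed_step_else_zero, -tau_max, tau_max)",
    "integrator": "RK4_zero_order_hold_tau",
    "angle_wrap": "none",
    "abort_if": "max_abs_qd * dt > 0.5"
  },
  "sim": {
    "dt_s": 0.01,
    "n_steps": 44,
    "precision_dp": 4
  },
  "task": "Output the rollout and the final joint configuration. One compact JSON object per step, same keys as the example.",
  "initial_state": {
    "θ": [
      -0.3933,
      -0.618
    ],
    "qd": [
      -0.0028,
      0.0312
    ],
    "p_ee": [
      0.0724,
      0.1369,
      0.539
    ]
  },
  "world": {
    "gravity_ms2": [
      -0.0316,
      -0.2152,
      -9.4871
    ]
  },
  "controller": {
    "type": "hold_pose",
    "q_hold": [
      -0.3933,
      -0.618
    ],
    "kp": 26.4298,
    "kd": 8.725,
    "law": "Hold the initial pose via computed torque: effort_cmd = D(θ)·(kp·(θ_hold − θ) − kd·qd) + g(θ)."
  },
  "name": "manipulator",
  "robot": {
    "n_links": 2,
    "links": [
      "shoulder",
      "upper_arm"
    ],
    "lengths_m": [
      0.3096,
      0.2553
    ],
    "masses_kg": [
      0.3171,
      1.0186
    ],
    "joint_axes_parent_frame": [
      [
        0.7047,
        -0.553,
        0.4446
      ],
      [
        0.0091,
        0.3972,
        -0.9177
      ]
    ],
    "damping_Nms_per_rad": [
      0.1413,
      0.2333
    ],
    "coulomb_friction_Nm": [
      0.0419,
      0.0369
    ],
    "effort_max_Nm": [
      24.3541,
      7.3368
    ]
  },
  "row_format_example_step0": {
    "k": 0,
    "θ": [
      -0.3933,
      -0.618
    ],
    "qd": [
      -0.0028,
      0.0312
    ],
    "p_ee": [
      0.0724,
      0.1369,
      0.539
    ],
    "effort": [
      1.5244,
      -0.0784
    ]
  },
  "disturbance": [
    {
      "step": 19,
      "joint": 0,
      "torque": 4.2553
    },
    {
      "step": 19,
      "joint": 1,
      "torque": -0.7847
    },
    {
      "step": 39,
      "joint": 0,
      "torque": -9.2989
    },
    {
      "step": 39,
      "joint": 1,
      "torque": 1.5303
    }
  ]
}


{"k":1,"\u03b8":[-0.3934,-0.6181],"qd":[0.0009,0.0478],"p_ee":[0.0724,0.1369,0.539],"effort":[1.5228,-0.0785]}
{"k":2,"\u03b8":[-0.3935,-0.6182],"qd":[0.0024,0.0519],"p_ee":[0.0724,0.1369,0.539],"effort":[1.5216,-0.0784]}
{"k":3,"\u03b8":[-0.3935,-0.6182],"qd":[0.0032,0.0528],"p_ee":[0.0724,0.137,0.539],"effort":[1.5205,-0.0782]}
{"k":4,"\u03b8":[-0.3936,-0.6182],"qd":[0.0039,0.0528],"p_ee":[0.0724,0.137,0.539],"effort":[1.5196,-0.078]}
{"k":5,"\u03b8":[-0.3936,-0.6183],"qd":[0.0044,0.0525],"p_ee":[0.0725,0.137,0.539],"effort":[1.5187,-0.0779]}
{"k":6,"\u03b8":[-0.3937,-0.6183],"qd":[0.0049,0.0523],"p_ee":[0.0725,0.137,0.5389],"effort":[1.5179,-0.0777]}
{"k":7,"\u03b8":[-0.3937,-0.6183],"qd":[0.0053,0.052],"p_ee":[0.0725,0.137,0.5389],"effort":[1.5172,-0.0776]}
{"k":8,"\u03b8":[-0.3938,-0.6184],"qd":[0.0057,0.0518],"p_ee":[0.0725,0.137,0.5389],"effort":[1.5165,-0.0775]}
{"k":9,"\u03b8":[-0.3938,-0.6184],"qd":[0.006,0.0516],"p_ee":[0.0725,0.1371,0.5389],"effort":[1.5159,-0.0774]}
{"k":10,"\u03b8":[-0.3938,-0.6185],"qd":[0.0063,0.0514],"p_ee":[0.0725,0.1371,0.5389],"effort":[1.5153,-0.0773]}
{"k":11,"\u03b8":[-0.3939,-0.6185],"qd":[0.0066,0.0512],"p_ee":[0.0725,0.1371,0.5389],"effort":[1.5148,-0.0772]}
{"k":12,"\u03b8":[-0.3939,-0.6185],"qd":[0.0069,0.0511],"p_ee":[0.0725,0.1371,0.5389],"effort":[1.5144,-0.0771]}
{"k":13,"\u03b8":[-0.3939,-0.6186],"qd":[0.0071,0.051],"p_ee":[0.0725,0.1371,0.5389],"effort":[1.5139,-0.077]}
{"k":14,"\u03b8":[-0.3939,-0.6186],"qd":[0.0073,0.0509],"p_ee":[0.0725,0.1371,0.5389],"effort":[1.5135,-0.0769]}
{"k":15,"\u03b8":[-0.394,-0.6187],"qd":[0.0075,0.0508],"p_ee":[0.0725,0.1371,0.5389],"effort":[1.5132,-0.0769]}
{"k":16,"\u03b8":[-0.394,-0.6188],"qd":[0.0076,0.0507],"p_ee":[0.0725,0.1371,0.5389],"effort":[1.5129,-0.0768]}
{"k":17,"\u03b8":[-0.394,-0.6188],"qd":[0.0078,0.0506],"p_ee":[0.0725,0.1371,0.5389],"effort":[1.5126,-0.0767]}
{"k":18,"\u03b8":[-0.394,-0.6189],"qd":[0.0079,0.0505],"p_ee":[0.0725,0.1371,0.5389],"effort":[1.5123,-0.0767]}
{"k":19,"\u03b8":[-0.394,-0.6189],"qd":[0.008,0.0505],"p_ee":[0.0725,0.1371,0.5389],"effort":[5.7673,-0.8613]}
{"k":20,"\u03b8":[-0.3936,-0.6203],"qd":[0.1094,-0.1944],"p_ee":[0.0722,0.1369,0.539],"effort":[1.135,-0.0092]}
{"k":21,"\u03b8":[-0.3923,-0.6211],"qd":[0.1196,-0.0458],"p_ee":[0.0717,0.1364,0.5392],"effort":[1.1547,-0.0155]}
{"k":22,"\u03b8":[-0.3911,-0.6212],"qd":[0.1024,-0.0693],"p_ee":[0.0713,0.136,0.5393],"effort":[1.1739,-0.0182]}
{"k":23,"\u03b8":[-0.3901,-0.6214],"qd":[0.0893,-0.0728],"p_ee":[0.0709,0.1356,0.5395],"effort":[1.1924,-0.0212]}
{"k":24,"\u03b8":[-0.3892,-0.6216],"qd":[0.0777,-0.0727],"p_ee":[0.0705,0.1353,0.5396],"effort":[1.2102,-0.0242]}
{"k":25,"\u03b8":[-0.3884,-0.6219],"qd":[0.067,-0.0723],"p_ee":[0.0702,0.135,0.5397],"effort":[1.2274,-0.0271]}
{"k":26,"\u03b8":[-0.3877,-0.6221],"qd":[0.057,-0.072],"p_ee":[0.07,0.1348,0.5398],"effort":[1.2439,-0.0298]}
{"k":27,"\u03b8":[-0.3871,-0.6223],"qd":[0.0478,-0.0715],"p_ee":[0.0697,0.1346,0.5399],"effort":[1.2598,-0.0324]}
{"k":28,"\u03b8":[-0.3866,-0.6225],"qd":[0.0393,-0.0708],"p_ee":[0.0695,0.1344,0.5399],"effort":[1.275,-0.0349]}
{"k":29,"\u03b8":[-0.3861,-0.6227],"qd":[0.0316,-0.0699],"p_ee":[0.0693,0.1342,0.54],"effort":[1.2894,-0.0373]}
{"k":30,"\u03b8":[-0.3858,-0.6229],"qd":[0.0246,-0.0685],"p_ee":[0.0692,0.1341,0.5401],"effort":[1.303,-0.0396]}
{"k":31,"\u03b8":[-0.3855,-0.6231],"qd":[0.0185,-0.0666],"p_ee":[0.0691,0.134,0.5401],"effort":[1.3155,-0.0417]}
{"k":32,"\u03b8":[-0.3852,-0.6232],"qd":[0.013,-0.0645],"p_ee":[0.069,0.1339,0.5401],"effort":[1.3271,-0.0436]}
{"k":33,"\u03b8":[-0.385,-0.6233],"qd":[0.0082,-0.0624],"p_ee":[0.0689,0.1338,0.5402],"effort":[1.3378,-0.0454]}
{"k":34,"\u03b8":[-0.3849,-0.6233],"qd":[0.004,-0.0604],"p_ee":[0.0688,0.1337,0.5402],"effort":[1.3476,-0.0471]}
{"k":35,"\u03b8":[-0.3847,-0.6233],"qd":[0.0002,-0.0584],"p_ee":[0.0688,0.1337,0.5402],"effort":[1.3566,-0.0486]}
{"k":36,"\u03b8":[-0.3847,-0.6234],"qd":[-0.0031,-0.0566],"p_ee":[0.0688,0.1337,0.5402],"effort":[1.3649,-0.05]}
{"k":37,"\u03b8":[-0.3846,-0.6233],"qd":[-0.006,-0.0548],"p_ee":[0.0687,0.1337,0.5402],"effort":[1.3726,-0.0513]}
{"k":38,"\u03b8":[-0.3846,-0.6233],"qd":[-0.0085,-0.0531],"p_ee":[0.0687,0.1336,0.5402],"effort":[1.3797,-0.0526]}
{"k":39,"\u03b8":[-0.3846,-0.6232],"qd":[-0.0108,-0.0516],"p_ee":[0.0687,0.1336,0.5402],"effort":[-7.9126,1.4766]}
{"k":40,"\u03b8":[-0.3862,-0.6231],"qd":[-0.3194,-0.0266],"p_ee":[0.0693,0.1342,0.54],"effort":[2.2192,-0.1914]}
{"k":41,"\u03b8":[-0.3891,-0.6228],"qd":[-0.288,-0.0052],"p_ee":[0.0704,0.1352,0.5396],"effort":[2.1855,-0.1862]}
{"k":42,"\u03b8":[-0.3918,-0.6224],"qd":[-0.2615,-0.003],"p_ee":[0.0714,0.1362,0.5392],"effort":[2.1529,-0.1808]}
{"k":43,"\u03b8":[-0.3942,-0.6221],"qd":[-0.237,-0.0034],"p_ee":[0.0723,0.1371,0.5389],"effort":[2.1213,-0.1754]}
{"k":44,"\u03b8":[-0.3964,-0.6217],"qd":[-0.2143,-0.0049],"p_ee":[0.0731,0.1378,0.5386]}
{"summary": "final \u03b8 (rad): -0.3964 -0.6217"}
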